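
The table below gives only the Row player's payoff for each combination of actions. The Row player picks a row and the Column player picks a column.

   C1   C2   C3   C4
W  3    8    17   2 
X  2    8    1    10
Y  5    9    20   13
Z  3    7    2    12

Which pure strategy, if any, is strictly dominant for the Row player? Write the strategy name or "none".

Y vs W: C1: 5>3, C2: 9>8, C3: 20>17, C4: 13>2.
Y vs X: C1: 5>2, C2: 9>8, C3: 20>1, C4: 13>10.
Y vs Z: C1: 5>3, C2: 9>7, C3: 20>2, C4: 13>12.
Y strictly beats every other strategy against every opponent action, so it is strictly dominant.

Y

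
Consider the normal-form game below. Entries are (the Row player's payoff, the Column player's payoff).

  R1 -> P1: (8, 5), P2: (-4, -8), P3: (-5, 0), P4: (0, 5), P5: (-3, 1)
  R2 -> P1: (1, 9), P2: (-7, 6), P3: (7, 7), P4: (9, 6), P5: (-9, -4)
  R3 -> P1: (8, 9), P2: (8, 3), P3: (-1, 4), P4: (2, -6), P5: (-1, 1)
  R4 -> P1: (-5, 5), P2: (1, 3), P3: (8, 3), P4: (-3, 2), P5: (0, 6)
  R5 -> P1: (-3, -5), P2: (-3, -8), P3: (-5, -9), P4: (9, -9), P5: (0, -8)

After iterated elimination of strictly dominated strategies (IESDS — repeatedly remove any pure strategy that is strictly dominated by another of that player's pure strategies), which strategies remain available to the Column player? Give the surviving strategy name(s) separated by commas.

The Column player's strategy P2 is strictly dominated by P1 (R1: 5>-8, R2: 9>6, R3: 9>3, R4: 5>3, R5: -5>-8) and is removed.
For the Column player, P1 strictly dominates P3 on the remaining rows (R1: 5>0, R2: 9>7, R3: 9>4, R4: 5>3, R5: -5>-9); eliminate P3.
Among the remaining strategies, none is strictly dominated by another pure strategy of the same player, so the elimination stops.
Surviving strategies — the Row player: {R1, R2, R3, R4, R5}; the Column player: {P1, P4, P5}.

P1, P4, P5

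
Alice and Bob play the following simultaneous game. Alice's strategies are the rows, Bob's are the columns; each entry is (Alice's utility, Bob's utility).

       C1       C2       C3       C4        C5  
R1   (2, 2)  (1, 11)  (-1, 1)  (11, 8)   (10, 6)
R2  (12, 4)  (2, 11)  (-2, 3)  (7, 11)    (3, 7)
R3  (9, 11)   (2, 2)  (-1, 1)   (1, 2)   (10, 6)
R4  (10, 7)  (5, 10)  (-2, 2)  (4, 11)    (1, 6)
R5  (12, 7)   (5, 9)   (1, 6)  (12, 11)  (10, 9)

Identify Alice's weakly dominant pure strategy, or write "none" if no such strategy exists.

R5

R5 vs R1: C1: 12>2, C2: 5>1, C3: 1>-1, C4: 12>11, C5: 10=10.
R5 vs R2: C1: 12=12, C2: 5>2, C3: 1>-2, C4: 12>7, C5: 10>3.
R5 vs R3: C1: 12>9, C2: 5>2, C3: 1>-1, C4: 12>1, C5: 10=10.
R5 vs R4: C1: 12>10, C2: 5=5, C3: 1>-2, C4: 12>4, C5: 10>1.
R5 is at least as good as every other strategy against every opponent action, so it is weakly dominant.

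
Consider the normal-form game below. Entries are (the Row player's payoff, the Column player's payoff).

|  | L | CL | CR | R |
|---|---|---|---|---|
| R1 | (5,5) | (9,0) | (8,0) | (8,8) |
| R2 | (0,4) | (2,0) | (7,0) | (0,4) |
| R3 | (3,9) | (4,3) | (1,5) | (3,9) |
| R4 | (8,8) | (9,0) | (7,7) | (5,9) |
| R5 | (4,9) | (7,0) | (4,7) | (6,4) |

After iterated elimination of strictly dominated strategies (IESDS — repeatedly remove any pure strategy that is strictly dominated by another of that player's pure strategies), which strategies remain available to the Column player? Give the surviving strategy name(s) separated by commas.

R

For the Row player, R1 strictly dominates R2 on the remaining columns (L: 5>0, CL: 9>2, CR: 8>7, R: 8>0); eliminate R2.
Row R3 is eliminated: R1 beats it against every remaining column (L: 5>3, CL: 9>4, CR: 8>1, R: 8>3).
Row R5 is eliminated: R1 beats it against every remaining column (L: 5>4, CL: 9>7, CR: 8>4, R: 8>6).
The Column player's strategy L is strictly dominated by R (R1: 8>5, R4: 9>8) and is removed.
Column CL is eliminated: R beats it against every remaining row (R1: 8>0, R4: 9>0).
The Row player's strategy R4 is strictly dominated by R1 (CR: 8>7, R: 8>5) and is removed.
For the Column player, R strictly dominates CR on the remaining rows (R1: 8>0); eliminate CR.
Among the remaining strategies, none is strictly dominated by another pure strategy of the same player, so the elimination stops.
Surviving strategies — the Row player: {R1}; the Column player: {R}.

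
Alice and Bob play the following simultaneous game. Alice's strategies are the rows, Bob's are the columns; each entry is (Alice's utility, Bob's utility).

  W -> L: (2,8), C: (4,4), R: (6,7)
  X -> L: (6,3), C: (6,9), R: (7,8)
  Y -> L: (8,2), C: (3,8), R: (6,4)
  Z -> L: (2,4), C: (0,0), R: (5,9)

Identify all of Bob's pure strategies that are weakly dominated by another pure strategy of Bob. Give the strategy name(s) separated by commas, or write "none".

L is not dominated — it holds its own against C at W (8>4); R at W (8>7).
C: no other strategy beats it everywhere (L at X (9>3); R at X (9>8)).
Nothing dominates R: L at X (8>3); C at W (7>4).

none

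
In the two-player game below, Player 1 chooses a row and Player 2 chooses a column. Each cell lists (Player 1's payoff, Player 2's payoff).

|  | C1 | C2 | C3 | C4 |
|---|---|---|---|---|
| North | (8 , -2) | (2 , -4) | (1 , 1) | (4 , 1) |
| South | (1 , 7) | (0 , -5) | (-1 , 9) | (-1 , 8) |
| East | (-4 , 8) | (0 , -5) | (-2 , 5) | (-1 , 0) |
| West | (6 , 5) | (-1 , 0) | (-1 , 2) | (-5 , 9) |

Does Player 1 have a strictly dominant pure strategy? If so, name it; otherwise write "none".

North vs South: C1: 8>1, C2: 2>0, C3: 1>-1, C4: 4>-1.
North vs East: C1: 8>-4, C2: 2>0, C3: 1>-2, C4: 4>-1.
North vs West: C1: 8>6, C2: 2>-1, C3: 1>-1, C4: 4>-5.
North strictly beats every other strategy against every opponent action, so it is strictly dominant.

North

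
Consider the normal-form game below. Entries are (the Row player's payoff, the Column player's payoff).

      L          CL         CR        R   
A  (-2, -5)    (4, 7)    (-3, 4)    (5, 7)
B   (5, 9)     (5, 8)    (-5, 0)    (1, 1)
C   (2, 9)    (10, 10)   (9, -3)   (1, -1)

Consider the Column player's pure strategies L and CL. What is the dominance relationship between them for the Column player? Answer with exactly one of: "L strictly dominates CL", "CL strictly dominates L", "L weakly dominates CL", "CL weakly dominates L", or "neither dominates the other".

L's payoffs vs CL's, by the Row player's action — A: -5<7, B: 9>8, C: 9<10.
L does better at B but worse at A, C; neither strategy dominates the other.

neither dominates the other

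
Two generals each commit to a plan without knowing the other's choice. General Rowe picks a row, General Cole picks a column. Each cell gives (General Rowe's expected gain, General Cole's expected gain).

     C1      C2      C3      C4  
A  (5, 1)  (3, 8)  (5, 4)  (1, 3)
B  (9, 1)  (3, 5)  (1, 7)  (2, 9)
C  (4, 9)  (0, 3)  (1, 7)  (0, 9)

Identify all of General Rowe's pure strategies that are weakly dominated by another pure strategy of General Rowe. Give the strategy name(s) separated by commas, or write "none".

C

Nothing dominates A: B at C3 (5>1); C at C1 (5>4).
B: no other strategy beats it everywhere (A at C1 (9>5); C at C1 (9>4)).
C is weakly dominated by A (C1: 5>4, C2: 3>0, C3: 5>1, C4: 1>0).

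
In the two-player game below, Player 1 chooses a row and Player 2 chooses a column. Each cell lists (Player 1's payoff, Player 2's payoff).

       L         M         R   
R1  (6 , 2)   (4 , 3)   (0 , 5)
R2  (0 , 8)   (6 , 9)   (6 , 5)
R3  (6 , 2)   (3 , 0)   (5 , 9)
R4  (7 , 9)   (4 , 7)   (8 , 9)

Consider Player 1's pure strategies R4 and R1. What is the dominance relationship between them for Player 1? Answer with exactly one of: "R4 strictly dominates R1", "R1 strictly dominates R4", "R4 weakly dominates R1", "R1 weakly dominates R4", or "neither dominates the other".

R4's payoffs vs R1's, by Player 2's action — L: 7>6, M: 4=4, R: 8>0.
R4 is at least as good everywhere and strictly better somewhere (tied only at M), so R4 weakly but not strictly dominates R1.

R4 weakly dominates R1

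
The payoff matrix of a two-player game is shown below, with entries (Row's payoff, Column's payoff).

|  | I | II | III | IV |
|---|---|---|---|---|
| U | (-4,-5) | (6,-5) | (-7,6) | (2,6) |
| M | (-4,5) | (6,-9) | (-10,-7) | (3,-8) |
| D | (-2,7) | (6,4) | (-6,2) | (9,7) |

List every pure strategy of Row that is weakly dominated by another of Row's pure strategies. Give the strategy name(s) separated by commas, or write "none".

U, M

U is weakly dominated by D (I: -2>-4, II: 6=6, III: -6>-7, IV: 9>2).
M is weakly dominated by D (I: -2>-4, II: 6=6, III: -6>-10, IV: 9>3).
Nothing dominates D: U at I (-2>-4); M at I (-2>-4).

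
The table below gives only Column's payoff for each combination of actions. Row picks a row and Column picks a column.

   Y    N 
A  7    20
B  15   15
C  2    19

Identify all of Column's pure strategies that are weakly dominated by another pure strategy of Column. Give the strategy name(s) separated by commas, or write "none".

Y

N weakly dominates Y — A: 20>7, B: 15=15, C: 19>2.
Nothing dominates N: Y at A (20>7).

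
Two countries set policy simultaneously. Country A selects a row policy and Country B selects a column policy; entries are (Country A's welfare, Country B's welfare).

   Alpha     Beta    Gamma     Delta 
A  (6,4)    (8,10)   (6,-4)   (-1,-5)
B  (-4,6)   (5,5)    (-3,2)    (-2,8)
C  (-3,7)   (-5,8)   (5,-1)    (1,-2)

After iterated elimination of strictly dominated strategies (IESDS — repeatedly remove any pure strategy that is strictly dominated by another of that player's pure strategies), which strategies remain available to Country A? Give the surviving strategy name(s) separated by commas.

For Country A, A strictly dominates B on the remaining columns (Alpha: 6>-4, Beta: 8>5, Gamma: 6>-3, Delta: -1>-2); eliminate B.
Country B's strategy Alpha is strictly dominated by Beta (A: 10>4, C: 8>7) and is removed.
Column Gamma is eliminated: Beta beats it against every remaining row (A: 10>-4, C: 8>-1).
For Country B, Beta strictly dominates Delta on the remaining rows (A: 10>-5, C: 8>-2); eliminate Delta.
For Country A, A strictly dominates C on the remaining columns (Beta: 8>-5); eliminate C.
Among the remaining strategies, none is strictly dominated by another pure strategy of the same player, so the elimination stops.
Surviving strategies — Country A: {A}; Country B: {Beta}.

A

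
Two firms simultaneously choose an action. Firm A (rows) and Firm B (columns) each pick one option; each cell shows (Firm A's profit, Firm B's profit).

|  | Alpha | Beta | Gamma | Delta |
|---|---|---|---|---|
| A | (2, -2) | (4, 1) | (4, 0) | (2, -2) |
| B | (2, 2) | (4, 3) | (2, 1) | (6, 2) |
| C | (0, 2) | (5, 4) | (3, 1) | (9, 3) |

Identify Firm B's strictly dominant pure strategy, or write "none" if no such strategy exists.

Beta

Beta vs Alpha: A: 1>-2, B: 3>2, C: 4>2.
Beta vs Gamma: A: 1>0, B: 3>1, C: 4>1.
Beta vs Delta: A: 1>-2, B: 3>2, C: 4>3.
Beta strictly beats every other strategy against every opponent action, so it is strictly dominant.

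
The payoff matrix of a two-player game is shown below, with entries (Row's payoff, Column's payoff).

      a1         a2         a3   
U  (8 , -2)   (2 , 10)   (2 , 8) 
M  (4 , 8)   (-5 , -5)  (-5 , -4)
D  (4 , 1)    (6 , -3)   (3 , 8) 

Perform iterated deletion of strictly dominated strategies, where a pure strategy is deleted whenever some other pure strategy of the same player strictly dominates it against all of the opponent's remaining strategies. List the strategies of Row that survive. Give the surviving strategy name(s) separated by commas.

D

For Row, U strictly dominates M on the remaining columns (a1: 8>4, a2: 2>-5, a3: 2>-5); eliminate M.
Column's strategy a1 is strictly dominated by a3 (U: 8>-2, D: 8>1) and is removed.
Row U is eliminated: D beats it against every remaining column (a2: 6>2, a3: 3>2).
Column a2 is eliminated: a3 beats it against every remaining row (D: 8>-3).
Among the remaining strategies, none is strictly dominated by another pure strategy of the same player, so the elimination stops.
Surviving strategies — Row: {D}; Column: {a3}.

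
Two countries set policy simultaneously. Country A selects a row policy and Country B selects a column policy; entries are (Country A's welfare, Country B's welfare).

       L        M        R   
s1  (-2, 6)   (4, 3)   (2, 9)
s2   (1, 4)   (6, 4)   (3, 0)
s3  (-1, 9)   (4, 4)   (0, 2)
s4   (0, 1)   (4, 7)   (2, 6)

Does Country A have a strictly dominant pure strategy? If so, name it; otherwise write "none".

s2 vs s1: L: 1>-2, M: 6>4, R: 3>2.
s2 vs s3: L: 1>-1, M: 6>4, R: 3>0.
s2 vs s4: L: 1>0, M: 6>4, R: 3>2.
s2 strictly beats every other strategy against every opponent action, so it is strictly dominant.

s2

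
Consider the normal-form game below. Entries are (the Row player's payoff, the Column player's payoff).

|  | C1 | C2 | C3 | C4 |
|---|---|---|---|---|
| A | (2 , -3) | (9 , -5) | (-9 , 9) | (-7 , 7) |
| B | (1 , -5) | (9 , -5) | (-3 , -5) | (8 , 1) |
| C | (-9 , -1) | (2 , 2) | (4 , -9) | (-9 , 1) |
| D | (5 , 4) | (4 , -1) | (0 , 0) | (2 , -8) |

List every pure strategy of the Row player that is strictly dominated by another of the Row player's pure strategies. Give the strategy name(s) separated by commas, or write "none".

none

A is not dominated — it holds its own against B at C1 (2>1); C at C1 (2>-9); D at C2 (9>4).
B: no other strategy beats it everywhere (A at C2 (9=9); C at C1 (1>-9); D at C2 (9>4)).
C: no other strategy beats it everywhere (A at C3 (4>-9); B at C3 (4>-3); D at C3 (4>0)).
D: no other strategy beats it everywhere (A at C1 (5>2); B at C1 (5>1); C at C1 (5>-9)).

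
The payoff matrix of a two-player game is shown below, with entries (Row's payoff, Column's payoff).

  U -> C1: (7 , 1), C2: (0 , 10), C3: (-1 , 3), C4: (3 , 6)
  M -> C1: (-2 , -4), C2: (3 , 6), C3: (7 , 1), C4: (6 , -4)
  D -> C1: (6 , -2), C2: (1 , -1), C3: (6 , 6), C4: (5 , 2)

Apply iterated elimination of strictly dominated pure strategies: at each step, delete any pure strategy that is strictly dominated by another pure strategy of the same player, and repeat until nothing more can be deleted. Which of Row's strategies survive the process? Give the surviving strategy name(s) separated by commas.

M

Column C1 is eliminated: C2 beats it against every remaining row (U: 10>1, M: 6>-4, D: -1>-2).
Row U is eliminated: M beats it against every remaining column (C2: 3>0, C3: 7>-1, C4: 6>3).
Row D is eliminated: M beats it against every remaining column (C2: 3>1, C3: 7>6, C4: 6>5).
For Column, C2 strictly dominates C3 on the remaining rows (M: 6>1); eliminate C3.
Column's strategy C4 is strictly dominated by C2 (M: 6>-4) and is removed.
Among the remaining strategies, none is strictly dominated by another pure strategy of the same player, so the elimination stops.
Surviving strategies — Row: {M}; Column: {C2}.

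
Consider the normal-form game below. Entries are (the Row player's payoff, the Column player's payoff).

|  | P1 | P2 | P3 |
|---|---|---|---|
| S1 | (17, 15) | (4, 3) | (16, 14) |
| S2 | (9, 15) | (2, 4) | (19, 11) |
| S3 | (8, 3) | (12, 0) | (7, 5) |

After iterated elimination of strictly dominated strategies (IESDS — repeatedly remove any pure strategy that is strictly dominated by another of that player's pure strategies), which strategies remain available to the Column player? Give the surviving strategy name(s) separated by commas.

P1

The Column player's strategy P2 is strictly dominated by P1 (S1: 15>3, S2: 15>4, S3: 3>0) and is removed.
For the Row player, S1 strictly dominates S3 on the remaining columns (P1: 17>8, P3: 16>7); eliminate S3.
For the Column player, P1 strictly dominates P3 on the remaining rows (S1: 15>14, S2: 15>11); eliminate P3.
Row S2 is eliminated: S1 beats it against every remaining column (P1: 17>9).
Among the remaining strategies, none is strictly dominated by another pure strategy of the same player, so the elimination stops.
Surviving strategies — the Row player: {S1}; the Column player: {P1}.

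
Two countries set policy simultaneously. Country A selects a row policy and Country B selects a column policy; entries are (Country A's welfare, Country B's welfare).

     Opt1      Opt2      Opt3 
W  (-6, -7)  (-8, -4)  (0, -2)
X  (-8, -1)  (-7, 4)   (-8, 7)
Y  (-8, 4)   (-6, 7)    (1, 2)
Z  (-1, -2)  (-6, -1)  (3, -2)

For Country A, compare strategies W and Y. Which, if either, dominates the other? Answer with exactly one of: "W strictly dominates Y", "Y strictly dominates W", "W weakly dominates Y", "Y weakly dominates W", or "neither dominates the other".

neither dominates the other

W's payoffs vs Y's, by Country B's action — Opt1: -6>-8, Opt2: -8<-6, Opt3: 0<1.
W does better at Opt1 but worse at Opt2, Opt3; neither strategy dominates the other.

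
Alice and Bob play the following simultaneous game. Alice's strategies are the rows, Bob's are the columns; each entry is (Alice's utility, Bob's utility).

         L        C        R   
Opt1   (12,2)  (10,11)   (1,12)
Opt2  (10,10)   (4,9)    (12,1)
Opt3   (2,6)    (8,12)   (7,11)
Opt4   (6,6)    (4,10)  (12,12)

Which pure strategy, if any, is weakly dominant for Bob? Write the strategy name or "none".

L fails to dominate C at Opt1 (2<11).
C fails to dominate L at Opt2 (9<10).
R fails to dominate L at Opt2 (1<10).
No single strategy dominates all the others.

none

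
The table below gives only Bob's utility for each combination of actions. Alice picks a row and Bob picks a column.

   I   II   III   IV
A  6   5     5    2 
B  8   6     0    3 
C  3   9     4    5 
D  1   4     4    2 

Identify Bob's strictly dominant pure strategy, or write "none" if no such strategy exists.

none

I fails to dominate II at C (3<9).
II fails to dominate I at A (5<6).
III fails to dominate I at A (5<6).
IV fails to dominate I at A (2<6).
No single strategy dominates all the others.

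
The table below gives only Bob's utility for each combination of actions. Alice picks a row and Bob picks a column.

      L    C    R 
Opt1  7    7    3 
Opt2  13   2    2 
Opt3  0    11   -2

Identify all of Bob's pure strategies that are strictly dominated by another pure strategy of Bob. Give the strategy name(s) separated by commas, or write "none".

Nothing dominates L: C at Opt1 (7=7); R at Opt1 (7>3).
C is not dominated — it holds its own against L at Opt1 (7=7); R at Opt1 (7>3).
L strictly dominates R — Opt1: 7>3, Opt2: 13>2, Opt3: 0>-2.

R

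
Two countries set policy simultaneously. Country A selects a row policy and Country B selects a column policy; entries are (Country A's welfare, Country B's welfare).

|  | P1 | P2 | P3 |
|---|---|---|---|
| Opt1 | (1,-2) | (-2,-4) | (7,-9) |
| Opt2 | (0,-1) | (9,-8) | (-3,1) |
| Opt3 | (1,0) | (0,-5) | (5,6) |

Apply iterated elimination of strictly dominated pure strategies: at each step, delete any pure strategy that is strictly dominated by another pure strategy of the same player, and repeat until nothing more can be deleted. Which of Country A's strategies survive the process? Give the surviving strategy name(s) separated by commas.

Opt1, Opt3

For Country B, P1 strictly dominates P2 on the remaining rows (Opt1: -2>-4, Opt2: -1>-8, Opt3: 0>-5); eliminate P2.
Row Opt2 is eliminated: Opt1 beats it against every remaining column (P1: 1>0, P3: 7>-3).
Among the remaining strategies, none is strictly dominated by another pure strategy of the same player, so the elimination stops.
Surviving strategies — Country A: {Opt1, Opt3}; Country B: {P1, P3}.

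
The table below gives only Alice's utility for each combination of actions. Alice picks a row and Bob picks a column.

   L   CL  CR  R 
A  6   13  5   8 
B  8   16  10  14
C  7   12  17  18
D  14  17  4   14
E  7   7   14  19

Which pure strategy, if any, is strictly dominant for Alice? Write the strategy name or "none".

A fails to dominate B at L (6<8).
B fails to dominate C at CR (10<17).
C fails to dominate A at CL (12<13).
D fails to dominate A at CR (4<5).
E fails to dominate A at CL (7<13).
No single strategy dominates all the others.

none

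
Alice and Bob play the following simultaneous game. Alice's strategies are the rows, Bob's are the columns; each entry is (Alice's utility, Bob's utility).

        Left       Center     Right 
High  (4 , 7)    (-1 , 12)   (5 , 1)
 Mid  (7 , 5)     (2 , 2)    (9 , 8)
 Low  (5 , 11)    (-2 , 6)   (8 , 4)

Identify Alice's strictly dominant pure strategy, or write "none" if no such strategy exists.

Mid vs High: Left: 7>4, Center: 2>-1, Right: 9>5.
Mid vs Low: Left: 7>5, Center: 2>-2, Right: 9>8.
Mid strictly beats every other strategy against every opponent action, so it is strictly dominant.

Mid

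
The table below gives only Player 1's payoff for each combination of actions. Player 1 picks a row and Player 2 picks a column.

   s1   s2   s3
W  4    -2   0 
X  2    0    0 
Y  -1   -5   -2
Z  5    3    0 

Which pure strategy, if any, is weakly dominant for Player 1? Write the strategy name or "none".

Z

Z vs W: s1: 5>4, s2: 3>-2, s3: 0=0.
Z vs X: s1: 5>2, s2: 3>0, s3: 0=0.
Z vs Y: s1: 5>-1, s2: 3>-5, s3: 0>-2.
Z is at least as good as every other strategy against every opponent action, so it is weakly dominant.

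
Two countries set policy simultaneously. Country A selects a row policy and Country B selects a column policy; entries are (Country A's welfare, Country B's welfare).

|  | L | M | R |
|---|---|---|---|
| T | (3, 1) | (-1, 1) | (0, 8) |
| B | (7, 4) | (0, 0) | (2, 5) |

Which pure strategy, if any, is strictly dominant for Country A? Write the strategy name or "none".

B

B vs T: L: 7>3, M: 0>-1, R: 2>0.
B strictly beats every other strategy against every opponent action, so it is strictly dominant.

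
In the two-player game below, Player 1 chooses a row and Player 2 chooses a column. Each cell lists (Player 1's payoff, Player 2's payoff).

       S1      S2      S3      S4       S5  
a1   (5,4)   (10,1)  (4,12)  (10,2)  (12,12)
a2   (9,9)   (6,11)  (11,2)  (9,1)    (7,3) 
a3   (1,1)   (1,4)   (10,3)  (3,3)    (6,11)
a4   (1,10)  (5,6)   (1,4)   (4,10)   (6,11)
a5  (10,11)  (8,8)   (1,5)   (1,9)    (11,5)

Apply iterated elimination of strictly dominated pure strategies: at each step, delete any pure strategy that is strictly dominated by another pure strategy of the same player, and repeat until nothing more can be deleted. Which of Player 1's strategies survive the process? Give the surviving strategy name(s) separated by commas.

a1, a2, a5

Player 1's strategy a3 is strictly dominated by a2 (S1: 9>1, S2: 6>1, S3: 11>10, S4: 9>3, S5: 7>6) and is removed.
Row a4 is eliminated: a1 beats it against every remaining column (S1: 5>1, S2: 10>5, S3: 4>1, S4: 10>4, S5: 12>6).
Player 2's strategy S4 is strictly dominated by S1 (a1: 4>2, a2: 9>1, a5: 11>9) and is removed.
Among the remaining strategies, none is strictly dominated by another pure strategy of the same player, so the elimination stops.
Surviving strategies — Player 1: {a1, a2, a5}; Player 2: {S1, S2, S3, S5}.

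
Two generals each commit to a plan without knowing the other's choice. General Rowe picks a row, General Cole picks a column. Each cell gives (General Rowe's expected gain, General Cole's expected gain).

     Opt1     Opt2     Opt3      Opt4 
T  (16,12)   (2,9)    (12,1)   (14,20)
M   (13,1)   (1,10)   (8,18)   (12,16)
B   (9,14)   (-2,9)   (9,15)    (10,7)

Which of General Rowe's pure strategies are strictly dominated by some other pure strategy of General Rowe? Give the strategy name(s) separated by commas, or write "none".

M, B

T: no other strategy beats it everywhere (M at Opt1 (16>13); B at Opt1 (16>9)).
M is strictly dominated by T (Opt1: 16>13, Opt2: 2>1, Opt3: 12>8, Opt4: 14>12).
B: dominated, since T does at least as well everywhere (Opt1: 16>9, Opt2: 2>-2, Opt3: 12>9, Opt4: 14>10).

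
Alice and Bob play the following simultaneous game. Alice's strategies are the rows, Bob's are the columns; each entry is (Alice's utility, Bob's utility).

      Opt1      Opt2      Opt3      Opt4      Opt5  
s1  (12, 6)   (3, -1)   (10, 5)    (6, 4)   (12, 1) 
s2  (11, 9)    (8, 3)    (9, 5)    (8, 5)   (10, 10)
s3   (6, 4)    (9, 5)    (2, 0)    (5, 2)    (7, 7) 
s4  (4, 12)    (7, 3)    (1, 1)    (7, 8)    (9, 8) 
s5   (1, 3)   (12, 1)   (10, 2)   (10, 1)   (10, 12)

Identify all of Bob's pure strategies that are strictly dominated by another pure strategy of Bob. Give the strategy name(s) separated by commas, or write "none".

Nothing dominates Opt1: Opt2 at s1 (6>-1); Opt3 at s1 (6>5); Opt4 at s1 (6>4); Opt5 at s1 (6>1).
Opt2 is strictly dominated by Opt5 (s1: 1>-1, s2: 10>3, s3: 7>5, s4: 8>3, s5: 12>1).
Opt1 strictly dominates Opt3 — s1: 6>5, s2: 9>5, s3: 4>0, s4: 12>1, s5: 3>2.
Opt4 is strictly dominated by Opt1 (s1: 6>4, s2: 9>5, s3: 4>2, s4: 12>8, s5: 3>1).
Nothing dominates Opt5: Opt1 at s2 (10>9); Opt2 at s1 (1>-1); Opt3 at s2 (10>5); Opt4 at s2 (10>5).

Opt2, Opt3, Opt4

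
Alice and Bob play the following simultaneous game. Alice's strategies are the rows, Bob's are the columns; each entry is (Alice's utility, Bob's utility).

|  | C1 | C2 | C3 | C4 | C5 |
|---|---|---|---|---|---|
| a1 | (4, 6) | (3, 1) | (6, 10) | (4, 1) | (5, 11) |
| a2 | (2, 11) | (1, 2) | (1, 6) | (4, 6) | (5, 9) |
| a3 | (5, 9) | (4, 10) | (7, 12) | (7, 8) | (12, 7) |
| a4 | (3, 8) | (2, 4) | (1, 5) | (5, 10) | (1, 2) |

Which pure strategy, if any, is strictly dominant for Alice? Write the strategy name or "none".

a3 vs a1: C1: 5>4, C2: 4>3, C3: 7>6, C4: 7>4, C5: 12>5.
a3 vs a2: C1: 5>2, C2: 4>1, C3: 7>1, C4: 7>4, C5: 12>5.
a3 vs a4: C1: 5>3, C2: 4>2, C3: 7>1, C4: 7>5, C5: 12>1.
a3 strictly beats every other strategy against every opponent action, so it is strictly dominant.

a3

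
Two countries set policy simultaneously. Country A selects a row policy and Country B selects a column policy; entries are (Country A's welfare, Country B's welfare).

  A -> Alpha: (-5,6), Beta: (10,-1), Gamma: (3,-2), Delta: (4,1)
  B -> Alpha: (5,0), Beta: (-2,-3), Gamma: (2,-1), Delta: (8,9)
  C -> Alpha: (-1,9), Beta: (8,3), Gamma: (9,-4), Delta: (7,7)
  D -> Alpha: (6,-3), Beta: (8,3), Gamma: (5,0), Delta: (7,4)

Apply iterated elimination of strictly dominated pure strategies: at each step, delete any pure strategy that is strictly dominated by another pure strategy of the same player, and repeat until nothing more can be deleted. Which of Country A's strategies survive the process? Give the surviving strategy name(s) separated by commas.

B

For Country B, Delta strictly dominates Beta on the remaining rows (A: 1>-1, B: 9>-3, C: 7>3, D: 4>3); eliminate Beta.
For Country A, C strictly dominates A on the remaining columns (Alpha: -1>-5, Gamma: 9>3, Delta: 7>4); eliminate A.
Country B's strategy Gamma is strictly dominated by Delta (B: 9>-1, C: 7>-4, D: 4>0) and is removed.
Country A's strategy C is strictly dominated by B (Alpha: 5>-1, Delta: 8>7) and is removed.
Column Alpha is eliminated: Delta beats it against every remaining row (B: 9>0, D: 4>-3).
For Country A, B strictly dominates D on the remaining columns (Delta: 8>7); eliminate D.
Among the remaining strategies, none is strictly dominated by another pure strategy of the same player, so the elimination stops.
Surviving strategies — Country A: {B}; Country B: {Delta}.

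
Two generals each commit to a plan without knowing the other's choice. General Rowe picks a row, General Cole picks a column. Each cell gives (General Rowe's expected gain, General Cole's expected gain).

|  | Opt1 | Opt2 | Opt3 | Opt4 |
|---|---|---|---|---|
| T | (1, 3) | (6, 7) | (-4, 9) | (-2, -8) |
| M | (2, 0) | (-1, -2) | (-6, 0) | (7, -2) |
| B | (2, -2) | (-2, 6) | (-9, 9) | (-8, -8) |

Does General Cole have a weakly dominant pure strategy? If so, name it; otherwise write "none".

Opt3 vs Opt1: T: 9>3, M: 0=0, B: 9>-2.
Opt3 vs Opt2: T: 9>7, M: 0>-2, B: 9>6.
Opt3 vs Opt4: T: 9>-8, M: 0>-2, B: 9>-8.
Opt3 is at least as good as every other strategy against every opponent action, so it is weakly dominant.

Opt3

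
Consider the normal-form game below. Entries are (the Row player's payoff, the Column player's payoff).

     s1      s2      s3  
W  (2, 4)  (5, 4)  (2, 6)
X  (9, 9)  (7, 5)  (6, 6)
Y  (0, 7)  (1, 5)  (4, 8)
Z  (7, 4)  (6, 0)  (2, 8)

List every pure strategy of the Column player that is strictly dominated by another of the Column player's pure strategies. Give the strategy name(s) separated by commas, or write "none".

s2

Nothing dominates s1: s2 at W (4=4); s3 at X (9>6).
s2 is strictly dominated by s3 (W: 6>4, X: 6>5, Y: 8>5, Z: 8>0).
s3: no other strategy beats it everywhere (s1 at W (6>4); s2 at W (6>4)).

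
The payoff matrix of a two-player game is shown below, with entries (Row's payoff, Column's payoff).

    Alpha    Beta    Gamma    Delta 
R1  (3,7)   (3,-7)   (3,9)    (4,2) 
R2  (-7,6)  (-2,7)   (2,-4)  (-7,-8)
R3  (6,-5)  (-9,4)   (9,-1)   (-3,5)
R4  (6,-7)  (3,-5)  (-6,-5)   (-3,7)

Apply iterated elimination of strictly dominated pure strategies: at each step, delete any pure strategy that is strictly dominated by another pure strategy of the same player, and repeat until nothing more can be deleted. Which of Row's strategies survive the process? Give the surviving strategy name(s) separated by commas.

R1, R3

Row's strategy R2 is strictly dominated by R1 (Alpha: 3>-7, Beta: 3>-2, Gamma: 3>2, Delta: 4>-7) and is removed.
Column's strategy Alpha is strictly dominated by Gamma (R1: 9>7, R3: -1>-5, R4: -5>-7) and is removed.
For Column, Delta strictly dominates Beta on the remaining rows (R1: 2>-7, R3: 5>4, R4: 7>-5); eliminate Beta.
For Row, R1 strictly dominates R4 on the remaining columns (Gamma: 3>-6, Delta: 4>-3); eliminate R4.
Among the remaining strategies, none is strictly dominated by another pure strategy of the same player, so the elimination stops.
Surviving strategies — Row: {R1, R3}; Column: {Gamma, Delta}.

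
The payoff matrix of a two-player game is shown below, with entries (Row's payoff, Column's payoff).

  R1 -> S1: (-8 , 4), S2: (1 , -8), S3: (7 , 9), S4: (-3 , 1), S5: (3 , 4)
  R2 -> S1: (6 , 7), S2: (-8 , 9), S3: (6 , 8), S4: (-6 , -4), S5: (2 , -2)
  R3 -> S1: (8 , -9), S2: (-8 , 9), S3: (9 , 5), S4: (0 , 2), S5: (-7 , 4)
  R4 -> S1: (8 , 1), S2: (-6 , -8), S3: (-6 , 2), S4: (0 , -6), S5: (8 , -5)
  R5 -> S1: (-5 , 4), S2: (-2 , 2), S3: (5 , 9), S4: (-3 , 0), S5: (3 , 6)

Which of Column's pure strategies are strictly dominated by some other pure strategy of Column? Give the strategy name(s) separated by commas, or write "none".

S1, S4, S5

S3 strictly dominates S1 — R1: 9>4, R2: 8>7, R3: 5>-9, R4: 2>1, R5: 9>4.
S2: no other strategy beats it everywhere (S1 at R2 (9>7); S3 at R2 (9>8); S4 at R2 (9>-4); S5 at R2 (9>-2)).
Nothing dominates S3: S1 at R1 (9>4); S2 at R1 (9>-8); S4 at R1 (9>1); S5 at R1 (9>4).
S4: dominated, since S3 does at least as well everywhere (R1: 9>1, R2: 8>-4, R3: 5>2, R4: 2>-6, R5: 9>0).
S3 strictly dominates S5 — R1: 9>4, R2: 8>-2, R3: 5>4, R4: 2>-5, R5: 9>6.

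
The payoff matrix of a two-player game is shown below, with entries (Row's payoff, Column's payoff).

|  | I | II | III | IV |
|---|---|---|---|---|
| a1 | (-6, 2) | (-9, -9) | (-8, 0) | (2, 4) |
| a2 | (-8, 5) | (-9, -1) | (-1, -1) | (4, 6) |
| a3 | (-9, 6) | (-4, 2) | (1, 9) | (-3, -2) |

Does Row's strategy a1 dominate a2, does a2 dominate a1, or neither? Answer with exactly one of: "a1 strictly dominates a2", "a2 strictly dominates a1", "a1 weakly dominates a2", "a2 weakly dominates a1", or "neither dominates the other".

neither dominates the other

Compare a1 to a2 across each choice by Column: I: -6>-8, II: -9=-9, III: -8<-1, IV: 2<4.
a1 does better at I but worse at III, IV; neither strategy dominates the other.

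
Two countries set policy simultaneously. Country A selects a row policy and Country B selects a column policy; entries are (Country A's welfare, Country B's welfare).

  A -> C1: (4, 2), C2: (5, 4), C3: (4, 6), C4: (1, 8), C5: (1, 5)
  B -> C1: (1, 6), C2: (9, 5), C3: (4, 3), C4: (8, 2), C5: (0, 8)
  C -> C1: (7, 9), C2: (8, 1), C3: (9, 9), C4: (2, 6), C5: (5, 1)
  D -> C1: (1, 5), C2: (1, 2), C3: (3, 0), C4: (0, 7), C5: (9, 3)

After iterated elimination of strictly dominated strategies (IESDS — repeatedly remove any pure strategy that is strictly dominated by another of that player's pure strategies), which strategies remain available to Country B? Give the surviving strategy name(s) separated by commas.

C1, C3, C4, C5

For Country A, C strictly dominates A on the remaining columns (C1: 7>4, C2: 8>5, C3: 9>4, C4: 2>1, C5: 5>1); eliminate A.
Column C2 is eliminated: C1 beats it against every remaining row (B: 6>5, C: 9>1, D: 5>2).
Among the remaining strategies, none is strictly dominated by another pure strategy of the same player, so the elimination stops.
Surviving strategies — Country A: {B, C, D}; Country B: {C1, C3, C4, C5}.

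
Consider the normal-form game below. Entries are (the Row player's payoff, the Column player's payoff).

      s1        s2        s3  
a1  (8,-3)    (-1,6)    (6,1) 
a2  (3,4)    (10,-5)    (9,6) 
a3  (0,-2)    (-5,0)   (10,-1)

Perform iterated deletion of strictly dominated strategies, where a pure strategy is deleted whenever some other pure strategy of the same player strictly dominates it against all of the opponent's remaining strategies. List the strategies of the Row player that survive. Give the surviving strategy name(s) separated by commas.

a2, a3

Column s1 is eliminated: s3 beats it against every remaining row (a1: 1>-3, a2: 6>4, a3: -1>-2).
For the Row player, a2 strictly dominates a1 on the remaining columns (s2: 10>-1, s3: 9>6); eliminate a1.
Among the remaining strategies, none is strictly dominated by another pure strategy of the same player, so the elimination stops.
Surviving strategies — the Row player: {a2, a3}; the Column player: {s2, s3}.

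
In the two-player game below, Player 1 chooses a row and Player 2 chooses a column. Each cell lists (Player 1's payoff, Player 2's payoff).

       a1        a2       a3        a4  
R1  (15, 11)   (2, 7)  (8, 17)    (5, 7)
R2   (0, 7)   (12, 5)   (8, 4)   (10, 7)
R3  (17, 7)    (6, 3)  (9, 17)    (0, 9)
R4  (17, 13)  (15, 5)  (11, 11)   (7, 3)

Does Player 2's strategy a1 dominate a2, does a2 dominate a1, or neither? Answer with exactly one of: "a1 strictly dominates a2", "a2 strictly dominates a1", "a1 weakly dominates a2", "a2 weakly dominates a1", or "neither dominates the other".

a1's payoffs vs a2's, by Player 1's action — R1: 11>7, R2: 7>5, R3: 7>3, R4: 13>5.
a1 gives a strictly higher payoff against each opponent action, so a1 strictly dominates a2.

a1 strictly dominates a2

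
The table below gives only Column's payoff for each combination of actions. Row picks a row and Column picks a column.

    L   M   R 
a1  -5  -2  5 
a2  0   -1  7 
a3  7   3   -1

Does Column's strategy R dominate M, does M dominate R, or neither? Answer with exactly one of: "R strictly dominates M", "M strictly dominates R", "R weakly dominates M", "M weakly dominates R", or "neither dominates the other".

R's payoffs vs M's, by Row's action — a1: 5>-2, a2: 7>-1, a3: -1<3.
R does better at a1, a2 but worse at a3; neither strategy dominates the other.

neither dominates the other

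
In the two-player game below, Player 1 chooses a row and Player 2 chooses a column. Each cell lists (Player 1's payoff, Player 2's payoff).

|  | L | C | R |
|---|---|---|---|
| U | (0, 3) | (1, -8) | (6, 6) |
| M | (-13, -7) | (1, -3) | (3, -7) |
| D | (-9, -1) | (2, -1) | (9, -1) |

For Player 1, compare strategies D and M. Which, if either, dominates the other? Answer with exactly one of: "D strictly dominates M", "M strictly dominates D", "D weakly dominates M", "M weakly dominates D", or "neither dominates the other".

D's payoffs vs M's, by Player 2's action — L: -9>-13, C: 2>1, R: 9>3.
Every comparison favours D, so D strictly dominates M.

D strictly dominates M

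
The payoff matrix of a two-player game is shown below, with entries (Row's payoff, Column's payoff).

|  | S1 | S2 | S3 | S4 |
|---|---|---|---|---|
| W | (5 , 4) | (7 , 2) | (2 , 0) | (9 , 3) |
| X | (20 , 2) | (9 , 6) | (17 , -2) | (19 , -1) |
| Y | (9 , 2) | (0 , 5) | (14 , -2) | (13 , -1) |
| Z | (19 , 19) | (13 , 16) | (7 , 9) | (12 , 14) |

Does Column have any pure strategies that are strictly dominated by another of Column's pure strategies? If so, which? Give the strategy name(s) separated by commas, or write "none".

S3, S4

S1: no other strategy beats it everywhere (S2 at W (4>2); S3 at W (4>0); S4 at W (4>3)).
Nothing dominates S2: S1 at X (6>2); S3 at W (2>0); S4 at X (6>-1).
S3: dominated, since S1 does at least as well everywhere (W: 4>0, X: 2>-2, Y: 2>-2, Z: 19>9).
S4: dominated, since S1 does at least as well everywhere (W: 4>3, X: 2>-1, Y: 2>-1, Z: 19>14).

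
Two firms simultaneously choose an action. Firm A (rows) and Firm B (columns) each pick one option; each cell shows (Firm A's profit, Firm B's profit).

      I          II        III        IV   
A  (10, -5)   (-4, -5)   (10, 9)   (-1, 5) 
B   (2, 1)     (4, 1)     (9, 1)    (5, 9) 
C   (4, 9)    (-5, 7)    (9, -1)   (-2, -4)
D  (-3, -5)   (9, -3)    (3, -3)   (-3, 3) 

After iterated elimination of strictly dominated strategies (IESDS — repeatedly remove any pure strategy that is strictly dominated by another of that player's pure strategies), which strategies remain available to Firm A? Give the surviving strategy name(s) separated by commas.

A, B

For Firm A, A strictly dominates C on the remaining columns (I: 10>4, II: -4>-5, III: 10>9, IV: -1>-2); eliminate C.
Column I is eliminated: IV beats it against every remaining row (A: 5>-5, B: 9>1, D: 3>-5).
Firm B's strategy II is strictly dominated by IV (A: 5>-5, B: 9>1, D: 3>-3) and is removed.
Firm A's strategy D is strictly dominated by A (III: 10>3, IV: -1>-3) and is removed.
Among the remaining strategies, none is strictly dominated by another pure strategy of the same player, so the elimination stops.
Surviving strategies — Firm A: {A, B}; Firm B: {III, IV}.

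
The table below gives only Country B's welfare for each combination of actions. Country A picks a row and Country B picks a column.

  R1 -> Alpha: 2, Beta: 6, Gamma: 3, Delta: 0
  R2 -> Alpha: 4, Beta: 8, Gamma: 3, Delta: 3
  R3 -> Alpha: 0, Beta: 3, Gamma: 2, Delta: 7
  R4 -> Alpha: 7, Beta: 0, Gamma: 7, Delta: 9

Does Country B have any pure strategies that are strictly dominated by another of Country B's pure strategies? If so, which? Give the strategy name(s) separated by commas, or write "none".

none

Nothing dominates Alpha: Beta at R4 (7>0); Gamma at R2 (4>3); Delta at R1 (2>0).
Nothing dominates Beta: Alpha at R1 (6>2); Gamma at R1 (6>3); Delta at R1 (6>0).
Nothing dominates Gamma: Alpha at R1 (3>2); Beta at R4 (7>0); Delta at R1 (3>0).
Delta: no other strategy beats it everywhere (Alpha at R3 (7>0); Beta at R3 (7>3); Gamma at R2 (3=3)).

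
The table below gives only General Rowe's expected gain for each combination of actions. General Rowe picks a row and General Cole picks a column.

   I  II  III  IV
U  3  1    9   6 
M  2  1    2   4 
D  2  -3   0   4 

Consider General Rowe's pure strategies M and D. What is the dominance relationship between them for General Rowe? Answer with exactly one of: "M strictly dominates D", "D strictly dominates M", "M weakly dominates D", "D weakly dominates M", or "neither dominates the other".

M's payoffs vs D's, by General Cole's action — I: 2=2, II: 1>-3, III: 2>0, IV: 4=4.
M is at least as good everywhere and strictly better somewhere (tied only at I, IV), so M weakly but not strictly dominates D.

M weakly dominates D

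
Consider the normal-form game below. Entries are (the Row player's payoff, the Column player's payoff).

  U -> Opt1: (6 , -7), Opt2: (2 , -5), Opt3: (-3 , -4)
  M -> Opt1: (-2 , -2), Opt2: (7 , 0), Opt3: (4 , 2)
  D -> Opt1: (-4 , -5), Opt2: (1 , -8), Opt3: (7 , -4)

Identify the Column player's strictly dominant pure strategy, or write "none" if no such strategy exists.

Opt3

Opt3 vs Opt1: U: -4>-7, M: 2>-2, D: -4>-5.
Opt3 vs Opt2: U: -4>-5, M: 2>0, D: -4>-8.
Opt3 strictly beats every other strategy against every opponent action, so it is strictly dominant.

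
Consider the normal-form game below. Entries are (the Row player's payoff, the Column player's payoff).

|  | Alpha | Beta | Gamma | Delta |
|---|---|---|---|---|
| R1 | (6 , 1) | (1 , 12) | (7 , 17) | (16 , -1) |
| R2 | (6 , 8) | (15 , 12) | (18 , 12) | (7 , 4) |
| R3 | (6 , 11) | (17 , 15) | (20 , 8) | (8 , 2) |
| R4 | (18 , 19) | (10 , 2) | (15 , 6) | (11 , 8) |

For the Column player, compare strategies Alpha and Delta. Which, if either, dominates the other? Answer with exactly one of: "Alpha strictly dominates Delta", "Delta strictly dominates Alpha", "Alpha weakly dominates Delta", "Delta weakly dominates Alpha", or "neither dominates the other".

Compare Alpha to Delta across every action of the Row player: R1: 1>-1, R2: 8>4, R3: 11>2, R4: 19>8.
Alpha gives a strictly higher payoff against every action of the Row player, so Alpha strictly dominates Delta.

Alpha strictly dominates Delta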